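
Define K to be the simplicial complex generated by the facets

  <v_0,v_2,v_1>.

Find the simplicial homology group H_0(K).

K has 3 vertices, 3 edges, 1 triangle.
rank ∂_0 = 0, rank ∂_1 = 2 ⇒ b_0 = 3 − 0 − 2 = 1; all invariant factors of ∂_1 are 1 so no torsion. So H_0 = Z.

H_0 ≅ Z.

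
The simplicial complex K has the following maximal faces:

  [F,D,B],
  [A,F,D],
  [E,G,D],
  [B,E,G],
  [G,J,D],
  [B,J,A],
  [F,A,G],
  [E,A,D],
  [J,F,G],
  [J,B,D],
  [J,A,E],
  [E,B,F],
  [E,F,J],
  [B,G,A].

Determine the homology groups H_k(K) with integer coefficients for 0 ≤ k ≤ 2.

H_0 ≅ Z,  H_1 ≅ Z^2,  H_2 ≅ Z.

Take the total order A < B < D < E < F < G < J on the vertex set. Then K (dimension 2) consists of the simplices:

  0-simplices (7): A, B, D, E, F, G, J
  1-simplices (21): AB, AD, AE, AF, AG, AJ, BD, BE, BF, BG, BJ, DE, DF, DG, DJ, EF, EG, EJ, FG, FJ, GJ
  2-simplices (14): ABG, ABJ, ADE, ADF, AEJ, AFG, BDF, BDJ, BEF, BEG, DEG, DGJ, EFJ, FGJ

Hence C_0 ≅ Z^7, C_1 ≅ Z^21, C_2 ≅ Z^14.

∂_1: C_1 → C_0 is given by ∂[p,q] = [q] − [p]. For instance
  ∂FJ = J − F.
The resulting 7×21 matrix has rank 6, and its Smith normal form has invariant factors (1,1,1,1,1,1).

The boundary map ∂_2: C_2 → C_1 sends each 2-simplex [p,q,r] to [q,r] − [p,r] + [p,q]. For instance
  ∂AEJ = EJ − AJ + AE,
  ∂ABJ = BJ − AJ + AB.
The 21×14 boundary matrix has rank 13 and Smith normal form diag(1,1,1,1,1,1,1,1,1,1,1,1,1).

From H_k ≅ ker(∂_k) / im(∂_{k+1}) we obtain:

  H_0: rank C_0 − rank ∂_1 = 7 − 6 = 1, and the invariant factors of ∂_1 are all 1, so H_0 = Z.
  H_1: rank ker ∂_1 − rank ∂_2 = (21 − 6) − 13 = 2, and the invariant factors of ∂_2 are all 1, so H_1 = Z^2.
  H_2: rank ker ∂_2 − rank ∂_3 = (14 − 13) − 0 = 1, and there is no ∂_3, so H_2 = Z.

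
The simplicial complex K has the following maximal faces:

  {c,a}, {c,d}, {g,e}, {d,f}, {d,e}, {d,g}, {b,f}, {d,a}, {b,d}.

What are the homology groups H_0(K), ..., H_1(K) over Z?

H_0 ≅ Z,  H_1 ≅ Z^3.

K has 7 vertices, 9 edges.
rank ∂_0 = 0, rank ∂_1 = 6 ⇒ b_0 = 7 − 0 − 6 = 1; all invariant factors of ∂_1 are 1 so no torsion. So H_0 = Z.
rank ∂_1 = 6, rank ∂_2 = 0 ⇒ b_1 = 9 − 6 − 0 = 3. So H_1 = Z^3.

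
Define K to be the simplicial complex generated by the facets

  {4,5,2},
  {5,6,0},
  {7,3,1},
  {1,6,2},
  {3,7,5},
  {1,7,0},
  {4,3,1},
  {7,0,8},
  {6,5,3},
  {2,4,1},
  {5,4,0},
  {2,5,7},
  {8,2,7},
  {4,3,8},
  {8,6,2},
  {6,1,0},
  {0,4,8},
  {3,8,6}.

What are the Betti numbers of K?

Fix the vertex order 0 < 1 < 2 < 3 < 4 < 5 < 6 < 7 < 8 and write every simplex with vertices in increasing order. Then dim K = 2 and the simplices of K are:

  0-simplices (9): [0], [1], [2], [3], [4], [5], [6], [7], [8]
  1-simplices (27): (27 of them)
  2-simplices (18): [0,1,6], [0,1,7], [0,4,5], [0,4,8], [0,5,6], [0,7,8], [1,2,4], [1,2,6], [1,3,4], [1,3,7], [2,4,5], [2,5,7], [2,6,8], [2,7,8], [3,4,8], [3,5,6], [3,5,7], [3,6,8]

Hence C_0 ≅ Z^9, C_1 ≅ Z^27, C_2 ≅ Z^18.

∂_1: C_1 → C_0 is given by ∂[p,q] = [q] − [p]. For instance
  ∂[3,4] = [4] − [3].
As a 9×27 matrix over Z this has rank 8, with invariant factors (1,1,1,1,1,1,1,1).

∂_2: C_2 → C_1 acts by ∂[p,q,r] = [q,r] − [p,r] + [p,q]. For instance
  ∂[3,5,7] = [5,7] − [3,7] + [3,5],
  ∂[0,5,6] = [5,6] − [0,6] + [0,5].
This gives a 27×18 integer matrix of rank 17; reducing to Smith normal form yields diagonal entries (1,1,1,1,1,1,1,1,1,1,1,1,1,1,1,1,1).

Now H_k = ker ∂_k / im ∂_{k+1}, so:

  H_0: rank C_0 − rank ∂_1 = 9 − 8 = 1, and the invariant factors of ∂_1 are all 1, so H_0 = Z.
  H_1: rank ker ∂_1 − rank ∂_2 = (27 − 8) − 17 = 2, and the invariant factors of ∂_2 are all 1, so H_1 = Z^2.
  H_2: rank ker ∂_2 − rank ∂_3 = (18 − 17) − 0 = 1, and there is no ∂_3, so H_2 = Z.

As a check, the Euler characteristic is 9 − 27 + 18 = 0, which agrees with 1 − 2 + 1 = 0.

Hence the Betti numbers are b_0 = 1, b_1 = 2, b_2 = 1.

b_0 = 1, b_1 = 2, b_2 = 1.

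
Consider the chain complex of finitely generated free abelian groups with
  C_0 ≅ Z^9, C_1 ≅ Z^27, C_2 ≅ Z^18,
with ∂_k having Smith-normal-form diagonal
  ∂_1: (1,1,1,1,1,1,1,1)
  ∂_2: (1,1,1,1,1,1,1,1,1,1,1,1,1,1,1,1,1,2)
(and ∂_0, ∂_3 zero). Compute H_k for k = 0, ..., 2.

H_0 = Z,  H_1 = Z ⊕ Z_2,  H_2 = 0.

H_0: b_0 = 9 − 0 − 8 = 1; torsion from ∂_1 factors > 1: none. So H_0 = Z.
H_1: b_1 = 27 − 8 − 18 = 1; torsion from ∂_2 factors > 1: [2]. So H_1 = Z ⊕ Z_2.
H_2: b_2 = 18 − 18 − 0 = 0; torsion from ∂_3 factors > 1: none. So H_2 = 0.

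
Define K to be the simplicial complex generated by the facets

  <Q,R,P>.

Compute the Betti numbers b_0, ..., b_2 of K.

We work with the vertex ordering P < Q < R. The simplices of K, each written with vertices in increasing order, are:

  0-simplices (3): P, Q, R
  1-simplices (3): PQ, PR, QR
  2-simplices (1): PQR

Hence C_0 ≅ Z^3, C_1 ≅ Z^3, C_2 ≅ Z^1.

∂_1: C_1 → C_0 maps an edge to its endpoints' difference, ∂[p,q] = q − p. For instance
  ∂PR = R − P.
This gives a 3×3 integer matrix of rank 2; reducing to Smith normal form yields diagonal entries (1,1).

The boundary map ∂_2: C_2 → C_1 sends each 2-simplex [p,q,r] to [q,r] − [p,r] + [p,q]. For instance
  ∂PQR = QR − PR + PQ.
As a 3×1 matrix over Z this has rank 1, with invariant factors (1).

Reading off H_k = ker ∂_k / im ∂_{k+1}:

  H_0: rank C_0 − rank ∂_1 = 3 − 2 = 1, and the invariant factors of ∂_1 are all 1, so H_0 = Z.
  H_1: rank ker ∂_1 − rank ∂_2 = (3 − 2) − 1 = 0, and the invariant factors of ∂_2 are all 1, so H_1 = 0.
  H_2: rank ker ∂_2 − rank ∂_3 = (1 − 1) − 0 = 0, and there is no ∂_3, so H_2 = 0.

Hence the Betti numbers are b_0 = 1, b_1 = 0, b_2 = 0.

b_0 = 1, b_1 = 0, b_2 = 0.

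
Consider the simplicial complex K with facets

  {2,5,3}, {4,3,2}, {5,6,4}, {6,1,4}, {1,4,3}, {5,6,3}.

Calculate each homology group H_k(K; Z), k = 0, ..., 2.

H_0 = Z,  H_1 = Z,  H_2 = 0.

Fix the vertex order 1 < 2 < 3 < 4 < 5 < 6 and write every simplex with vertices in increasing order. Then dim K = 2 and the simplices of K are:

  0-simplices (6): [1], [2], [3], [4], [5], [6]
  1-simplices (12): [1,3], [1,4], [1,6], [2,3], [2,4], [2,5], [3,4], [3,5], [3,6], [4,5], [4,6], [5,6]
  2-simplices (6): [1,3,4], [1,4,6], [2,3,4], [2,3,5], [3,5,6], [4,5,6]

giving chain groups C_0 ≅ Z^6, C_1 ≅ Z^12, C_2 ≅ Z^6.

∂_1: C_1 → C_0 is given by ∂[p,q] = [q] − [p].
This gives a 6×12 integer matrix of rank 5; reducing to Smith normal form yields diagonal entries (1,1,1,1,1).

The boundary map ∂_2: C_2 → C_1 sends each 2-simplex [p,q,r] to [q,r] − [p,r] + [p,q]. For instance
  ∂[1,3,4] = [3,4] − [1,4] + [1,3],
  ∂[3,5,6] = [5,6] − [3,6] + [3,5].
The 12×6 boundary matrix has rank 6 and Smith normal form diag(1,1,1,1,1,1).

From H_k ≅ ker(∂_k) / im(∂_{k+1}) we obtain:

  H_0: rank C_0 − rank ∂_1 = 6 − 5 = 1, and the invariant factors of ∂_1 are all 1, so H_0 ≅ Z.
  H_1: rank ker ∂_1 − rank ∂_2 = (12 − 5) − 6 = 1, and the invariant factors of ∂_2 are all 1, so H_1 ≅ Z.
  H_2: rank ker ∂_2 − rank ∂_3 = (6 − 6) − 0 = 0, and there is no ∂_3, so H_2 ≅ 0.

(K is a triangulation of the cylinder S^1 x I.)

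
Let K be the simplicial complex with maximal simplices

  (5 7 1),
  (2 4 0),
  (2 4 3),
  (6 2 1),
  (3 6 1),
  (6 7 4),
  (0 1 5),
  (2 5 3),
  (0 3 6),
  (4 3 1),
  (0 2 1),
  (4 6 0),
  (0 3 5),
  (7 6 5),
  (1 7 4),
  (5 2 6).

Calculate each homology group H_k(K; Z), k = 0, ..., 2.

H_0 ≅ Z,  H_1 ≅ Z^2,  H_2 ≅ Z.

We work with the vertex ordering 0 < 1 < 2 < 3 < 4 < 5 < 6 < 7. The simplices of K, each written with vertices in increasing order, are:

  0-simplices (8): [0], [1], [2], [3], [4], [5], [6], [7]
  1-simplices (24): (24 of them)
  2-simplices (16): [0,1,2], [0,1,5], [0,2,4], [0,3,5], [0,3,6], [0,4,6], [1,2,6], [1,3,4], [1,3,6], [1,4,7], [1,5,7], [2,3,4], [2,3,5], [2,5,6], [4,6,7], [5,6,7]

Hence C_0 ≅ Z^8, C_1 ≅ Z^24, C_2 ≅ Z^16.

Boundary ∂_1: C_1 → C_0 maps an edge to its endpoints' difference, ∂[p,q] = q − p. For instance
  ∂[1,4] = [4] − [1].
This gives a 8×24 integer matrix of rank 7; reducing to Smith normal form yields diagonal entries (1,1,1,1,1,1,1).

Boundary ∂_2: C_2 → C_1 sends each 2-simplex [p,q,r] to [q,r] − [p,r] + [p,q]. For instance
  ∂[1,2,6] = [2,6] − [1,6] + [1,2],
  ∂[2,3,5] = [3,5] − [2,5] + [2,3].
This gives a 24×16 integer matrix of rank 15; reducing to Smith normal form yields diagonal entries (1,1,1,1,1,1,1,1,1,1,1,1,1,1,1).

Reading off H_k = ker ∂_k / im ∂_{k+1}:

  H_0: rank C_0 − rank ∂_1 = 8 − 7 = 1, and the invariant factors of ∂_1 are all 1, so H_0 ≅ Z.
  H_1: rank ker ∂_1 − rank ∂_2 = (24 − 7) − 15 = 2, and the invariant factors of ∂_2 are all 1, so H_1 ≅ Z^2.
  H_2: rank ker ∂_2 − rank ∂_3 = (16 − 15) − 0 = 1, and there is no ∂_3, so H_2 ≅ Z.

As a check, the Euler characteristic is 8 − 24 + 16 = 0, which agrees with 1 − 2 + 1 = 0.
(K is a triangulation of the torus T^2.)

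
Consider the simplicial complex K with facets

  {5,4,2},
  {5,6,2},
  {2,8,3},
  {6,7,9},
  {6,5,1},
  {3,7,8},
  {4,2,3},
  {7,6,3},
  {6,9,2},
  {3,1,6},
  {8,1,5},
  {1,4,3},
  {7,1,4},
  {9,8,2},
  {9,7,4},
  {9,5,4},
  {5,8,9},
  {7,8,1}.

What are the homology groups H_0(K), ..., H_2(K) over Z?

Order the vertices as 1 < 2 < 3 < 4 < 5 < 6 < 7 < 8 < 9. Listing each simplex with vertices in this order, K has dimension 2 with simplices:

  0-simplices (9): [1], [2], [3], [4], [5], [6], [7], [8], [9]
  1-simplices (27): (27 of them)
  2-simplices (18): [1,3,4], [1,3,6], [1,4,7], [1,5,6], [1,5,8], [1,7,8], [2,3,4], [2,3,8], [2,4,5], [2,5,6], [2,6,9], [2,8,9], [3,6,7], [3,7,8], [4,5,9], [4,7,9], [5,8,9], [6,7,9]

Hence C_0 ≅ Z^9, C_1 ≅ Z^27, C_2 ≅ Z^18.

Boundary ∂_1: C_1 → C_0 is given by ∂[p,q] = [q] − [p]. For instance
  ∂[2,9] = [9] − [2].
This gives a 9×27 integer matrix of rank 8; reducing to Smith normal form yields diagonal entries (1,1,1,1,1,1,1,1).

Boundary ∂_2: C_2 → C_1 maps a triangle to the signed sum of its edges. For instance
  ∂[1,4,7] = [4,7] − [1,7] + [1,4],
  ∂[5,8,9] = [8,9] − [5,9] + [5,8].
As a 27×18 matrix over Z this has rank 18, with invariant factors (1,1,1,1,1,1,1,1,1,1,1,1,1,1,1,1,1,2).

From H_k ≅ ker(∂_k) / im(∂_{k+1}) we obtain:

  H_0: rank C_0 − rank ∂_1 = 9 − 8 = 1, and the invariant factors of ∂_1 are all 1, so H_0 ≅ Z.
  H_1: rank ker ∂_1 − rank ∂_2 = (27 − 8) − 18 = 1, and ∂_2 has invariant factor 2 > 1, so H_1 ≅ Z ⊕ Z_2.
  H_2: rank ker ∂_2 − rank ∂_3 = (18 − 18) − 0 = 0, and there is no ∂_3, so H_2 ≅ 0.

H_0 ≅ Z,  H_1 ≅ Z ⊕ Z_2,  H_2 = 0.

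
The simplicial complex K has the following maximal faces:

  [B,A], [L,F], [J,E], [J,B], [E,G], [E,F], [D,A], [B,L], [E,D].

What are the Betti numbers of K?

We work with the vertex ordering A < B < D < E < F < G < J < L. The simplices of K, each written with vertices in increasing order, are:

  0-simplices (8): A, B, D, E, F, G, J, L
  1-simplices (9): AB, AD, BJ, BL, DE, EF, EG, EJ, FL

so the chain groups are C_0 ≅ Z^8, C_1 ≅ Z^9.

∂_1: C_1 → C_0 maps an edge to its endpoints' difference, ∂[p,q] = q − p.
As a 8×9 matrix over Z this has rank 7, with invariant factors (1,1,1,1,1,1,1).

Reading off H_k = ker ∂_k / im ∂_{k+1}:

  H_0: rank C_0 − rank ∂_1 = 8 − 7 = 1, and the invariant factors of ∂_1 are all 1, so H_0 ≅ Z.
  H_1: rank ker ∂_1 − rank ∂_2 = (9 − 7) − 0 = 2, and there is no ∂_2, so H_1 ≅ Z^2.

As a check, the Euler characteristic is 8 − 9 = -1, which agrees with 1 − 2 = -1.

Hence the Betti numbers are b_0 = 1, b_1 = 2.

b_0 = 1, b_1 = 2.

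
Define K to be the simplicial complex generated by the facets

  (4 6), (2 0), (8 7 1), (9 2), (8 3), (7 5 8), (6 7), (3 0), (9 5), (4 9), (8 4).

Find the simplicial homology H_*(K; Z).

H_0 ≅ Z,  H_1 ≅ Z^3,  H_2 = 0.

Take the total order 0 < 1 < 2 < 3 < 4 < 5 < 6 < 7 < 8 < 9 on the vertex set. Then K (dimension 2) consists of the simplices:

  0-simplices (10): [0], [1], [2], [3], [4], [5], [6], [7], [8], [9]
  1-simplices (14): [0,2], [0,3], [1,7], [1,8], [2,9], [3,8], [4,6], [4,8], [4,9], [5,7], [5,8], [5,9], [6,7], [7,8]
  2-simplices (2): [1,7,8], [5,7,8]

giving chain groups C_0 ≅ Z^10, C_1 ≅ Z^14, C_2 ≅ Z^2.

∂_1: C_1 → C_0 maps an edge to its endpoints' difference, ∂[p,q] = q − p. For instance
  ∂[0,3] = [3] − [0].
The 10×14 boundary matrix has rank 9 and Smith normal form diag(1,1,1,1,1,1,1,1,1).

The boundary map ∂_2: C_2 → C_1 acts by ∂[p,q,r] = [q,r] − [p,r] + [p,q]. For instance
  ∂[1,7,8] = [7,8] − [1,8] + [1,7],
  ∂[5,7,8] = [7,8] − [5,8] + [5,7].
The 14×2 boundary matrix has rank 2 and Smith normal form diag(1,1).

From H_k ≅ ker(∂_k) / im(∂_{k+1}) we obtain:

  H_0: rank C_0 − rank ∂_1 = 10 − 9 = 1, and the invariant factors of ∂_1 are all 1, so H_0 = Z.
  H_1: rank ker ∂_1 − rank ∂_2 = (14 − 9) − 2 = 3, and the invariant factors of ∂_2 are all 1, so H_1 = Z^3.
  H_2: rank ker ∂_2 − rank ∂_3 = (2 − 2) − 0 = 0, and there is no ∂_3, so H_2 = 0.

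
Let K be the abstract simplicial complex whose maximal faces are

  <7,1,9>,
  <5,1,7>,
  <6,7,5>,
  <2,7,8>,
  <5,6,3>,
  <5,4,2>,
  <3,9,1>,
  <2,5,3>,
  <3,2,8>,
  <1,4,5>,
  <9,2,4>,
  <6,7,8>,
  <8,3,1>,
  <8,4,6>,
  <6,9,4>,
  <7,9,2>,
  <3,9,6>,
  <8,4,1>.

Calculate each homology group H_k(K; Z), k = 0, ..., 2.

H_0 ≅ Z,  H_1 ≅ Z^2,  H_2 ≅ Z.

We work with the vertex ordering 1 < 2 < 3 < 4 < 5 < 6 < 7 < 8 < 9. The simplices of K, each written with vertices in increasing order, are:

  0-simplices (9): [1], [2], [3], [4], [5], [6], [7], [8], [9]
  1-simplices (27): (27 of them)
  2-simplices (18): [1,3,8], [1,3,9], [1,4,5], [1,4,8], [1,5,7], [1,7,9], [2,3,5], [2,3,8], [2,4,5], [2,4,9], [2,7,8], [2,7,9], [3,5,6], [3,6,9], [4,6,8], [4,6,9], [5,6,7], [6,7,8]

so the chain groups are C_0 ≅ Z^9, C_1 ≅ Z^27, C_2 ≅ Z^18.

Boundary ∂_1: C_1 → C_0 maps an edge to its endpoints' difference, ∂[p,q] = q − p. For instance
  ∂[2,9] = [9] − [2].
The 9×27 boundary matrix has rank 8 and Smith normal form diag(1,1,1,1,1,1,1,1).

∂_2: C_2 → C_1 sends each 2-simplex [p,q,r] to [q,r] − [p,r] + [p,q]. For instance
  ∂[2,4,9] = [4,9] − [2,9] + [2,4],
  ∂[1,7,9] = [7,9] − [1,9] + [1,7].
The resulting 27×18 matrix has rank 17, and its Smith normal form has invariant factors (1,1,1,1,1,1,1,1,1,1,1,1,1,1,1,1,1).

Now H_k = ker ∂_k / im ∂_{k+1}, so:

  H_0: rank C_0 − rank ∂_1 = 9 − 8 = 1, and the invariant factors of ∂_1 are all 1, so H_0 = Z.
  H_1: rank ker ∂_1 − rank ∂_2 = (27 − 8) − 17 = 2, and the invariant factors of ∂_2 are all 1, so H_1 = Z^2.
  H_2: rank ker ∂_2 − rank ∂_3 = (18 − 17) − 0 = 1, and there is no ∂_3, so H_2 = Z.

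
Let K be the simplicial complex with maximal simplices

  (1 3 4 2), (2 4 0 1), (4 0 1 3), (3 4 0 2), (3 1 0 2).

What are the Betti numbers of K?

b_0 = 1, b_1 = 0, b_2 = 0, b_3 = 1.

Fix the vertex order 0 < 1 < 2 < 3 < 4 and write every simplex with vertices in increasing order. Then dim K = 3 and the simplices of K are:

  0-simplices (5): [0], [1], [2], [3], [4]
  1-simplices (10): [0,1], [0,2], [0,3], [0,4], [1,2], [1,3], [1,4], [2,3], [2,4], [3,4]
  2-simplices (10): [0,1,2], [0,1,3], [0,1,4], [0,2,3], [0,2,4], [0,3,4], [1,2,3], [1,2,4], [1,3,4], [2,3,4]
  3-simplices (5): [0,1,2,3], [0,1,2,4], [0,1,3,4], [0,2,3,4], [1,2,3,4]

so the chain groups are C_0 ≅ Z^5, C_1 ≅ Z^10, C_2 ≅ Z^10, C_3 ≅ Z^5.

∂_1: C_1 → C_0 maps an edge to its endpoints' difference, ∂[p,q] = q − p.
As a 5×10 matrix over Z this has rank 4, with invariant factors (1,1,1,1).

∂_2: C_2 → C_1 sends each 2-simplex [p,q,r] to [q,r] − [p,r] + [p,q]. For instance
  ∂[0,1,2] = [1,2] − [0,2] + [0,1],
  ∂[2,3,4] = [3,4] − [2,4] + [2,3].
As a 10×10 matrix over Z this has rank 6, with invariant factors (1,1,1,1,1,1).

∂_3: C_3 → C_2 sends each 3-simplex σ to the alternating sum Σ_i (−1)^i (σ with its i-th vertex removed). For instance
  ∂[0,1,2,3] = [1,2,3] − [0,2,3] + [0,1,3] − [0,1,2],
  ∂[0,1,3,4] = [1,3,4] − [0,3,4] + [0,1,4] − [0,1,3].
This gives a 10×5 integer matrix of rank 4; reducing to Smith normal form yields diagonal entries (1,1,1,1).

From H_k ≅ ker(∂_k) / im(∂_{k+1}) we obtain:

  H_0: rank C_0 − rank ∂_1 = 5 − 4 = 1, and the invariant factors of ∂_1 are all 1, so H_0 ≅ Z.
  H_1: rank ker ∂_1 − rank ∂_2 = (10 − 4) − 6 = 0, and the invariant factors of ∂_2 are all 1, so H_1 ≅ 0.
  H_2: rank ker ∂_2 − rank ∂_3 = (10 − 6) − 4 = 0, and the invariant factors of ∂_3 are all 1, so H_2 ≅ 0.
  H_3: rank ker ∂_3 − rank ∂_4 = (5 − 4) − 0 = 1, and there is no ∂_4, so H_3 ≅ Z.

(K is a triangulation of the 3-sphere S^3.)

Hence the Betti numbers are b_0 = 1, b_1 = 0, b_2 = 0, b_3 = 1.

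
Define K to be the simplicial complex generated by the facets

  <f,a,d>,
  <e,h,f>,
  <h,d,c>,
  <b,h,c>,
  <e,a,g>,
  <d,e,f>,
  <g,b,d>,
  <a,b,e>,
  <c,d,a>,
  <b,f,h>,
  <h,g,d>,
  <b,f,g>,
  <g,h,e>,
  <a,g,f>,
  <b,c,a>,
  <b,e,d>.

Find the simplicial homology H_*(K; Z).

Fix the vertex order a < b < c < d < e < f < g < h and write every simplex with vertices in increasing order. Then dim K = 2 and the simplices of K are:

  0-simplices (8): a, b, c, d, e, f, g, h
  1-simplices (24): ab, ac, ad, ae, af, ag, bc, bd, be, bf, bg, bh, cd, ch, de, df, dg, dh, ef, eg, eh, fg, fh, gh
  2-simplices (16): abc, abe, acd, adf, aeg, afg, bch, bde, bdg, bfg, bfh, cdh, def, dgh, efh, egh

Hence C_0 ≅ Z^8, C_1 ≅ Z^24, C_2 ≅ Z^16.

Boundary ∂_1: C_1 → C_0 maps an edge to its endpoints' difference, ∂[p,q] = q − p.
The resulting 8×24 matrix has rank 7, and its Smith normal form has invariant factors (1,1,1,1,1,1,1).

The boundary map ∂_2: C_2 → C_1 sends each 2-simplex [p,q,r] to [q,r] − [p,r] + [p,q]. For instance
  ∂bfg = fg − bg + bf,
  ∂bdg = dg − bg + bd.
The 24×16 boundary matrix has rank 15 and Smith normal form diag(1,1,1,1,1,1,1,1,1,1,1,1,1,1,1).

Computing H_k = (kernel of ∂_k) / (image of ∂_{k+1}):

  H_0: rank C_0 − rank ∂_1 = 8 − 7 = 1, and the invariant factors of ∂_1 are all 1, so H_0 = Z.
  H_1: rank ker ∂_1 − rank ∂_2 = (24 − 7) − 15 = 2, and the invariant factors of ∂_2 are all 1, so H_1 = Z^2.
  H_2: rank ker ∂_2 − rank ∂_3 = (16 − 15) − 0 = 1, and there is no ∂_3, so H_2 = Z.

As a check, the Euler characteristic is 8 − 24 + 16 = 0, which agrees with 1 − 2 + 1 = 0.

H_0 ≅ Z,  H_1 ≅ Z^2,  H_2 ≅ Z.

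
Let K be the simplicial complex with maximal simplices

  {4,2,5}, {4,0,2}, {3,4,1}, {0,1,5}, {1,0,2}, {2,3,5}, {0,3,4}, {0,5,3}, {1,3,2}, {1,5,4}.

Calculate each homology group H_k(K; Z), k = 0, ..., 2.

H_0 = Z,  H_1 = Z/2Z,  H_2 = 0.

K has 6 vertices, 15 edges, 10 triangles.
rank ∂_0 = 0, rank ∂_1 = 5 ⇒ b_0 = 6 − 0 − 5 = 1; all invariant factors of ∂_1 are 1 so no torsion. So H_0 = Z.
rank ∂_1 = 5, rank ∂_2 = 10 ⇒ b_1 = 15 − 5 − 10 = 0; ∂_2 has invariant factor(s) [2] giving torsion. So H_1 = Z/2Z.
rank ∂_2 = 10, rank ∂_3 = 0 ⇒ b_2 = 10 − 10 − 0 = 0. So H_2 = 0.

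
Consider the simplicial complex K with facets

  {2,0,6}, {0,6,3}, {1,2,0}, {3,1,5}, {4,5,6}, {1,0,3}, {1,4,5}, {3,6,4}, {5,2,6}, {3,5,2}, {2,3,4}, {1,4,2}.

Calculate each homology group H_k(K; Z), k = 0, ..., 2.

Order the vertices as 0 < 1 < 2 < 3 < 4 < 5 < 6. Listing each simplex with vertices in this order, K has dimension 2 with simplices:

  0-simplices (7): [0], [1], [2], [3], [4], [5], [6]
  1-simplices (18): [0,1], [0,2], [0,3], [0,6], [1,2], [1,3], [1,4], [1,5], [2,3], [2,4], [2,5], [2,6], [3,4], [3,5], [3,6], [4,5], [4,6], [5,6]
  2-simplices (12): [0,1,2], [0,1,3], [0,2,6], [0,3,6], [1,2,4], [1,3,5], [1,4,5], [2,3,4], [2,3,5], [2,5,6], [3,4,6], [4,5,6]

giving chain groups C_0 ≅ Z^7, C_1 ≅ Z^18, C_2 ≅ Z^12.

Boundary ∂_1: C_1 → C_0 sends each edge [p,q] (with p < q) to q − p.
The resulting 7×18 matrix has rank 6, and its Smith normal form has invariant factors (1,1,1,1,1,1).

∂_2: C_2 → C_1 sends each 2-simplex [p,q,r] to [q,r] − [p,r] + [p,q]. For instance
  ∂[0,1,2] = [1,2] − [0,2] + [0,1],
  ∂[1,2,4] = [2,4] − [1,4] + [1,2].
The 18×12 boundary matrix has rank 12 and Smith normal form diag(1,1,1,1,1,1,1,1,1,1,1,2).

Computing H_k = (kernel of ∂_k) / (image of ∂_{k+1}):

  H_0: rank C_0 − rank ∂_1 = 7 − 6 = 1, and the invariant factors of ∂_1 are all 1, so H_0 = Z.
  H_1: rank ker ∂_1 − rank ∂_2 = (18 − 6) − 12 = 0, and ∂_2 has invariant factor 2 > 1, so H_1 = Z/2.
  H_2: rank ker ∂_2 − rank ∂_3 = (12 − 12) − 0 = 0, and there is no ∂_3, so H_2 = 0.

H_0 = Z,  H_1 = Z/2,  H_2 = 0.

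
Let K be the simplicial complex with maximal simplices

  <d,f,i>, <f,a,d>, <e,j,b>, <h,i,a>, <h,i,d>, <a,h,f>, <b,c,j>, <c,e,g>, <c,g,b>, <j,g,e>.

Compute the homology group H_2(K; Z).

H_2 = 0.

Order the vertices as a < b < c < d < e < f < g < h < i < j. Listing each simplex with vertices in this order, K has dimension 2 with simplices:

  0-simplices (10): a, b, c, d, e, f, g, h, i, j
  1-simplices (20): ad, af, ah, ai, bc, be, bg, bj, ce, cg, cj, df, dh, di, eg, ej, fh, fi, gj, hi
  2-simplices (10): adf, afh, ahi, bcg, bcj, bej, ceg, dfi, dhi, egj

so the chain groups are C_0 ≅ Z^10, C_1 ≅ Z^20, C_2 ≅ Z^10.

∂_1: C_1 → C_0 maps an edge to its endpoints' difference, ∂[p,q] = q − p. For instance
  ∂di = i − d.
The 10×20 boundary matrix has rank 8 and Smith normal form diag(1,1,1,1,1,1,1,1).

∂_2: C_2 → C_1 maps a triangle to the signed sum of its edges. For instance
  ∂dhi = hi − di + dh,
  ∂bcj = cj − bj + bc.
As a 20×10 matrix over Z this has rank 10, with invariant factors (1,1,1,1,1,1,1,1,1,1).

Now H_k = ker ∂_k / im ∂_{k+1}, so:

  H_2: rank ker ∂_2 − rank ∂_3 = (10 − 10) − 0 = 0, and there is no ∂_3, so H_2 = 0.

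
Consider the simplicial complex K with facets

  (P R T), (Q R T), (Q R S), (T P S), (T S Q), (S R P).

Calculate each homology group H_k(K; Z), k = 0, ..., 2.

H_0 = Z,  H_1 = 0,  H_2 = Z.

Order the vertices as P < Q < R < S < T. Listing each simplex with vertices in this order, K has dimension 2 with simplices:

  0-simplices (5): P, Q, R, S, T
  1-simplices (9): PR, PS, PT, QR, QS, QT, RS, RT, ST
  2-simplices (6): PRS, PRT, PST, QRS, QRT, QST

Hence C_0 ≅ Z^5, C_1 ≅ Z^9, C_2 ≅ Z^6.

∂_1: C_1 → C_0 is given by ∂[p,q] = [q] − [p]. For instance
  ∂QS = S − Q.
As a 5×9 matrix over Z this has rank 4, with invariant factors (1,1,1,1).

∂_2: C_2 → C_1 acts by ∂[p,q,r] = [q,r] − [p,r] + [p,q]. For instance
  ∂PST = ST − PT + PS,
  ∂QST = ST − QT + QS.
The resulting 9×6 matrix has rank 5, and its Smith normal form has invariant factors (1,1,1,1,1).

Computing H_k = (kernel of ∂_k) / (image of ∂_{k+1}):

  H_0: rank C_0 − rank ∂_1 = 5 − 4 = 1, and the invariant factors of ∂_1 are all 1, so H_0 ≅ Z.
  H_1: rank ker ∂_1 − rank ∂_2 = (9 − 4) − 5 = 0, and the invariant factors of ∂_2 are all 1, so H_1 ≅ 0.
  H_2: rank ker ∂_2 − rank ∂_3 = (6 − 5) − 0 = 1, and there is no ∂_3, so H_2 ≅ Z.

As a check, the Euler characteristic is 5 − 9 + 6 = 2, which agrees with 1 − 0 + 1 = 2.
(K is a triangulation of the 2-sphere S^2.)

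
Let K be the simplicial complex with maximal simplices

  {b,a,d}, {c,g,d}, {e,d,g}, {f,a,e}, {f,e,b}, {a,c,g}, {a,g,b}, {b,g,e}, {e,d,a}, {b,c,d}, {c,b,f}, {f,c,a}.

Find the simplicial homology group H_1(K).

H_1 ≅ Z/2.

K has 7 vertices, 18 edges, 12 triangles.
rank ∂_1 = 6, rank ∂_2 = 12 ⇒ b_1 = 18 − 6 − 12 = 0; ∂_2 has invariant factor(s) [2] giving torsion. So H_1 = Z/2.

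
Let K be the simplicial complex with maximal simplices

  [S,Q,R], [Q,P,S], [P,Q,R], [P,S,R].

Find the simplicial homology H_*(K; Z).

H_0 = Z,  H_1 = 0,  H_2 = Z.

Order the vertices as P < Q < R < S. Listing each simplex with vertices in this order, K has dimension 2 with simplices:

  0-simplices (4): P, Q, R, S
  1-simplices (6): PQ, PR, PS, QR, QS, RS
  2-simplices (4): PQR, PQS, PRS, QRS

so the chain groups are C_0 ≅ Z^4, C_1 ≅ Z^6, C_2 ≅ Z^4.

The boundary map ∂_1: C_1 → C_0 is given by ∂[p,q] = [q] − [p]. For instance
  ∂PR = R − P.
The resulting 4×6 matrix has rank 3, and its Smith normal form has invariant factors (1,1,1).

∂_2: C_2 → C_1 acts by ∂[p,q,r] = [q,r] − [p,r] + [p,q]. For instance
  ∂PRS = RS − PS + PR,
  ∂QRS = RS − QS + QR.
The resulting 6×4 matrix has rank 3, and its Smith normal form has invariant factors (1,1,1).

Now H_k = ker ∂_k / im ∂_{k+1}, so:

  H_0: rank C_0 − rank ∂_1 = 4 − 3 = 1, and the invariant factors of ∂_1 are all 1, so H_0 ≅ Z.
  H_1: rank ker ∂_1 − rank ∂_2 = (6 − 3) − 3 = 0, and the invariant factors of ∂_2 are all 1, so H_1 ≅ 0.
  H_2: rank ker ∂_2 − rank ∂_3 = (4 − 3) − 0 = 1, and there is no ∂_3, so H_2 ≅ Z.

(K is a triangulation of the 2-sphere S^2.)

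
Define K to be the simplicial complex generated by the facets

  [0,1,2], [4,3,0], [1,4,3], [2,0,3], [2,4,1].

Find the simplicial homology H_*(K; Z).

H_0 ≅ Z,  H_1 ≅ Z,  H_2 = 0.

Order the vertices as 0 < 1 < 2 < 3 < 4. Listing each simplex with vertices in this order, K has dimension 2 with simplices:

  0-simplices (5): [0], [1], [2], [3], [4]
  1-simplices (10): [0,1], [0,2], [0,3], [0,4], [1,2], [1,3], [1,4], [2,3], [2,4], [3,4]
  2-simplices (5): [0,1,2], [0,2,3], [0,3,4], [1,2,4], [1,3,4]

so the chain groups are C_0 ≅ Z^5, C_1 ≅ Z^10, C_2 ≅ Z^5.

Boundary ∂_1: C_1 → C_0 is given by ∂[p,q] = [q] − [p]. For instance
  ∂[1,2] = [2] − [1].
This gives a 5×10 integer matrix of rank 4; reducing to Smith normal form yields diagonal entries (1,1,1,1).

The boundary map ∂_2: C_2 → C_1 acts by ∂[p,q,r] = [q,r] − [p,r] + [p,q]. For instance
  ∂[0,1,2] = [1,2] − [0,2] + [0,1],
  ∂[0,2,3] = [2,3] − [0,3] + [0,2].
This gives a 10×5 integer matrix of rank 5; reducing to Smith normal form yields diagonal entries (1,1,1,1,1).

Computing H_k = (kernel of ∂_k) / (image of ∂_{k+1}):

  H_0: rank C_0 − rank ∂_1 = 5 − 4 = 1, and the invariant factors of ∂_1 are all 1, so H_0 ≅ Z.
  H_1: rank ker ∂_1 − rank ∂_2 = (10 − 4) − 5 = 1, and the invariant factors of ∂_2 are all 1, so H_1 ≅ Z.
  H_2: rank ker ∂_2 − rank ∂_3 = (5 − 5) − 0 = 0, and there is no ∂_3, so H_2 ≅ 0.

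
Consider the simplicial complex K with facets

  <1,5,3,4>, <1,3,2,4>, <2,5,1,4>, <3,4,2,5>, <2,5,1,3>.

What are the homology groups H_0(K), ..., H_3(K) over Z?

Fix the vertex order 1 < 2 < 3 < 4 < 5 and write every simplex with vertices in increasing order. Then dim K = 3 and the simplices of K are:

  0-simplices (5): [1], [2], [3], [4], [5]
  1-simplices (10): [1,2], [1,3], [1,4], [1,5], [2,3], [2,4], [2,5], [3,4], [3,5], [4,5]
  2-simplices (10): [1,2,3], [1,2,4], [1,2,5], [1,3,4], [1,3,5], [1,4,5], [2,3,4], [2,3,5], [2,4,5], [3,4,5]
  3-simplices (5): [1,2,3,4], [1,2,3,5], [1,2,4,5], [1,3,4,5], [2,3,4,5]

so the chain groups are C_0 ≅ Z^5, C_1 ≅ Z^10, C_2 ≅ Z^10, C_3 ≅ Z^5.

Boundary ∂_1: C_1 → C_0 sends each edge [p,q] (with p < q) to q − p. For instance
  ∂[1,3] = [3] − [1].
This gives a 5×10 integer matrix of rank 4; reducing to Smith normal form yields diagonal entries (1,1,1,1).

Boundary ∂_2: C_2 → C_1 acts by ∂[p,q,r] = [q,r] − [p,r] + [p,q]. For instance
  ∂[2,3,4] = [3,4] − [2,4] + [2,3],
  ∂[1,2,3] = [2,3] − [1,3] + [1,2].
As a 10×10 matrix over Z this has rank 6, with invariant factors (1,1,1,1,1,1).

Boundary ∂_3: C_3 → C_2 sends each 3-simplex σ to the alternating sum Σ_i (−1)^i (σ with its i-th vertex removed). For instance
  ∂[1,3,4,5] = [3,4,5] − [1,4,5] + [1,3,5] − [1,3,4],
  ∂[1,2,3,5] = [2,3,5] − [1,3,5] + [1,2,5] − [1,2,3].
This gives a 10×5 integer matrix of rank 4; reducing to Smith normal form yields diagonal entries (1,1,1,1).

Computing H_k = (kernel of ∂_k) / (image of ∂_{k+1}):

  H_0: rank C_0 − rank ∂_1 = 5 − 4 = 1, and the invariant factors of ∂_1 are all 1, so H_0 = Z.
  H_1: rank ker ∂_1 − rank ∂_2 = (10 − 4) − 6 = 0, and the invariant factors of ∂_2 are all 1, so H_1 = 0.
  H_2: rank ker ∂_2 − rank ∂_3 = (10 − 6) − 4 = 0, and the invariant factors of ∂_3 are all 1, so H_2 = 0.
  H_3: rank ker ∂_3 − rank ∂_4 = (5 − 4) − 0 = 1, and there is no ∂_4, so H_3 = Z.

(K is a triangulation of the 3-sphere S^3.)

H_0 ≅ Z,  H_1 = 0,  H_2 = 0,  H_3 ≅ Z.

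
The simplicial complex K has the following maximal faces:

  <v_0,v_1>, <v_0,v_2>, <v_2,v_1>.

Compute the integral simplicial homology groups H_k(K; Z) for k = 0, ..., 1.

H_0 ≅ Z,  H_1 ≅ Z.

K has 3 vertices, 3 edges.
rank ∂_0 = 0, rank ∂_1 = 2 ⇒ b_0 = 3 − 0 − 2 = 1; all invariant factors of ∂_1 are 1 so no torsion. So H_0 ≅ Z.
rank ∂_1 = 2, rank ∂_2 = 0 ⇒ b_1 = 3 − 2 − 0 = 1. So H_1 ≅ Z.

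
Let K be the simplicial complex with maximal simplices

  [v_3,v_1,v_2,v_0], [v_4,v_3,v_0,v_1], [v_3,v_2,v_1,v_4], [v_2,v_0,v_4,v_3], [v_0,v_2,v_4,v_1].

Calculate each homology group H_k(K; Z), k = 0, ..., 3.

Fix the vertex order v_0 < v_1 < v_2 < v_3 < v_4 and write every simplex with vertices in increasing order. Then dim K = 3 and the simplices of K are:

  0-simplices (5): [v_0], [v_1], [v_2], [v_3], [v_4]
  1-simplices (10): [v_0,v_1], [v_0,v_2], [v_0,v_3], [v_0,v_4], [v_1,v_2], [v_1,v_3], [v_1,v_4], [v_2,v_3], [v_2,v_4], [v_3,v_4]
  2-simplices (10): [v_0,v_1,v_2], [v_0,v_1,v_3], [v_0,v_1,v_4], [v_0,v_2,v_3], [v_0,v_2,v_4], [v_0,v_3,v_4], [v_1,v_2,v_3], [v_1,v_2,v_4], [v_1,v_3,v_4], [v_2,v_3,v_4]
  3-simplices (5): [v_0,v_1,v_2,v_3], [v_0,v_1,v_2,v_4], [v_0,v_1,v_3,v_4], [v_0,v_2,v_3,v_4], [v_1,v_2,v_3,v_4]

giving chain groups C_0 ≅ Z^5, C_1 ≅ Z^10, C_2 ≅ Z^10, C_3 ≅ Z^5.

Boundary ∂_1: C_1 → C_0 maps an edge to its endpoints' difference, ∂[p,q] = q − p.
As a 5×10 matrix over Z this has rank 4, with invariant factors (1,1,1,1).

The boundary map ∂_2: C_2 → C_1 sends each 2-simplex [p,q,r] to [q,r] − [p,r] + [p,q]. For instance
  ∂[v_1,v_2,v_4] = [v_2,v_4] − [v_1,v_4] + [v_1,v_2],
  ∂[v_1,v_2,v_3] = [v_2,v_3] − [v_1,v_3] + [v_1,v_2].
The resulting 10×10 matrix has rank 6, and its Smith normal form has invariant factors (1,1,1,1,1,1).

The boundary map ∂_3: C_3 → C_2 sends each 3-simplex σ to the alternating sum Σ_i (−1)^i (σ with its i-th vertex removed). For instance
  ∂[v_0,v_1,v_2,v_4] = [v_1,v_2,v_4] − [v_0,v_2,v_4] + [v_0,v_1,v_4] − [v_0,v_1,v_2],
  ∂[v_0,v_2,v_3,v_4] = [v_2,v_3,v_4] − [v_0,v_3,v_4] + [v_0,v_2,v_4] − [v_0,v_2,v_3].
The 10×5 boundary matrix has rank 4 and Smith normal form diag(1,1,1,1).

Computing H_k = (kernel of ∂_k) / (image of ∂_{k+1}):

  H_0: rank C_0 − rank ∂_1 = 5 − 4 = 1, and the invariant factors of ∂_1 are all 1, so H_0 ≅ Z.
  H_1: rank ker ∂_1 − rank ∂_2 = (10 − 4) − 6 = 0, and the invariant factors of ∂_2 are all 1, so H_1 ≅ 0.
  H_2: rank ker ∂_2 − rank ∂_3 = (10 − 6) − 4 = 0, and the invariant factors of ∂_3 are all 1, so H_2 ≅ 0.
  H_3: rank ker ∂_3 − rank ∂_4 = (5 − 4) − 0 = 1, and there is no ∂_4, so H_3 ≅ Z.

(K is a triangulation of the 3-sphere S^3.)

H_0 ≅ Z,  H_1 = 0,  H_2 = 0,  H_3 ≅ Z.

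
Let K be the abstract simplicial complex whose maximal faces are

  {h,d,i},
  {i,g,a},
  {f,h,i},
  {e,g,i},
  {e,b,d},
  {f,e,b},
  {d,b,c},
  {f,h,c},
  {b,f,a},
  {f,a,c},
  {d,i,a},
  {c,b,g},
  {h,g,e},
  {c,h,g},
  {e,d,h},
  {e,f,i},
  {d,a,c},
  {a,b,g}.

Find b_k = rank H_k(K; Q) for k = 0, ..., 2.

Order the vertices as a < b < c < d < e < f < g < h < i. Listing each simplex with vertices in this order, K has dimension 2 with simplices:

  0-simplices (9): a, b, c, d, e, f, g, h, i
  1-simplices (27): ab, ac, ad, af, ag, ai, bc, bd, be, bf, bg, cd, cf, cg, ch, de, dh, di, ef, eg, eh, ei, fh, fi, gh, gi, hi
  2-simplices (18): abf, abg, acd, acf, adi, agi, bcd, bcg, bde, bef, cfh, cgh, deh, dhi, efi, egh, egi, fhi

Hence C_0 ≅ Z^9, C_1 ≅ Z^27, C_2 ≅ Z^18.

∂_1: C_1 → C_0 maps an edge to its endpoints' difference, ∂[p,q] = q − p.
The 9×27 boundary matrix has rank 8 and Smith normal form diag(1,1,1,1,1,1,1,1).

∂_2: C_2 → C_1 maps a triangle to the signed sum of its edges. For instance
  ∂efi = fi − ei + ef,
  ∂bcg = cg − bg + bc.
The resulting 27×18 matrix has rank 18, and its Smith normal form has invariant factors (1,1,1,1,1,1,1,1,1,1,1,1,1,1,1,1,1,2).

From H_k ≅ ker(∂_k) / im(∂_{k+1}) we obtain:

  H_0: rank C_0 − rank ∂_1 = 9 − 8 = 1, and the invariant factors of ∂_1 are all 1, so H_0 ≅ Z.
  H_1: rank ker ∂_1 − rank ∂_2 = (27 − 8) − 18 = 1, and ∂_2 has invariant factor 2 > 1, so H_1 ≅ Z ⊕ Z_2.
  H_2: rank ker ∂_2 − rank ∂_3 = (18 − 18) − 0 = 0, and there is no ∂_3, so H_2 ≅ 0.

(K is a triangulation of the Klein bottle.)

Hence the Betti numbers are b_0 = 1, b_1 = 1, b_2 = 0.

b_0 = 1, b_1 = 1, b_2 = 0.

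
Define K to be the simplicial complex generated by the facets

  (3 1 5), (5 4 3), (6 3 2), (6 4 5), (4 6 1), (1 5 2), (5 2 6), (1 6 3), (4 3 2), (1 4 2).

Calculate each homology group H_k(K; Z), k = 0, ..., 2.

H_0 = Z,  H_1 = Z/2Z,  H_2 = 0.

We work with the vertex ordering 1 < 2 < 3 < 4 < 5 < 6. The simplices of K, each written with vertices in increasing order, are:

  0-simplices (6): [1], [2], [3], [4], [5], [6]
  1-simplices (15): [1,2], [1,3], [1,4], [1,5], [1,6], [2,3], [2,4], [2,5], [2,6], [3,4], [3,5], [3,6], [4,5], [4,6], [5,6]
  2-simplices (10): [1,2,4], [1,2,5], [1,3,5], [1,3,6], [1,4,6], [2,3,4], [2,3,6], [2,5,6], [3,4,5], [4,5,6]

so the chain groups are C_0 ≅ Z^6, C_1 ≅ Z^15, C_2 ≅ Z^10.

The boundary map ∂_1: C_1 → C_0 sends each edge [p,q] (with p < q) to q − p.
This gives a 6×15 integer matrix of rank 5; reducing to Smith normal form yields diagonal entries (1,1,1,1,1).

The boundary map ∂_2: C_2 → C_1 maps a triangle to the signed sum of its edges. For instance
  ∂[2,3,6] = [3,6] − [2,6] + [2,3],
  ∂[3,4,5] = [4,5] − [3,5] + [3,4].
This gives a 15×10 integer matrix of rank 10; reducing to Smith normal form yields diagonal entries (1,1,1,1,1,1,1,1,1,2).

Now H_k = ker ∂_k / im ∂_{k+1}, so:

  H_0: rank C_0 − rank ∂_1 = 6 − 5 = 1, and the invariant factors of ∂_1 are all 1, so H_0 = Z.
  H_1: rank ker ∂_1 − rank ∂_2 = (15 − 5) − 10 = 0, and ∂_2 has invariant factor 2 > 1, so H_1 = Z/2Z.
  H_2: rank ker ∂_2 − rank ∂_3 = (10 − 10) − 0 = 0, and there is no ∂_3, so H_2 = 0.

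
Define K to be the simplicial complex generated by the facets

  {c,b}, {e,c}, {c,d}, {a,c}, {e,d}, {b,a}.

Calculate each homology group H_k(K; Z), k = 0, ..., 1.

We work with the vertex ordering a < b < c < d < e. The simplices of K, each written with vertices in increasing order, are:

  0-simplices (5): a, b, c, d, e
  1-simplices (6): ab, ac, bc, cd, ce, de

giving chain groups C_0 ≅ Z^5, C_1 ≅ Z^6.

∂_1: C_1 → C_0 is given by ∂[p,q] = [q] − [p].
The 5×6 boundary matrix has rank 4 and Smith normal form diag(1,1,1,1).

Reading off H_k = ker ∂_k / im ∂_{k+1}:

  H_0: rank C_0 − rank ∂_1 = 5 − 4 = 1, and the invariant factors of ∂_1 are all 1, so H_0 ≅ Z.
  H_1: rank ker ∂_1 − rank ∂_2 = (6 − 4) − 0 = 2, and there is no ∂_2, so H_1 ≅ Z^2.

As a check, the Euler characteristic is 5 − 6 = -1, which agrees with 1 − 2 = -1.
(K is a triangulation of a wedge of 2 circles.)

H_0 ≅ Z,  H_1 ≅ Z^2.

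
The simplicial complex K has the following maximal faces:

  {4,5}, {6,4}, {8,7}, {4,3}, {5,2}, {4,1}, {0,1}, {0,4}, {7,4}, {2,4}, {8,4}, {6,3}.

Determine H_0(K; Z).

H_0 = Z.

K has 9 vertices, 12 edges.
rank ∂_0 = 0, rank ∂_1 = 8 ⇒ b_0 = 9 − 0 − 8 = 1; all invariant factors of ∂_1 are 1 so no torsion. So H_0 ≅ Z.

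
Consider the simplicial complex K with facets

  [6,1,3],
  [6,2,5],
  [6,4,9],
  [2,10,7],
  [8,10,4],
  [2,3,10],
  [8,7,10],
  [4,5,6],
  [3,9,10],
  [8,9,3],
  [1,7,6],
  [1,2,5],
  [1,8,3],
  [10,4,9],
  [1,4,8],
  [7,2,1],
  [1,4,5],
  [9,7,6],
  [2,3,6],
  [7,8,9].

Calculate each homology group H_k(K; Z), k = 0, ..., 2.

Take the total order 1 < 2 < 3 < 4 < 5 < 6 < 7 < 8 < 9 < 10 on the vertex set. Then K (dimension 2) consists of the simplices:

  0-simplices (10): [1], [2], [3], [4], [5], [6], [7], [8], [9], [10]
  1-simplices (30): (30 of them)
  2-simplices (20): (20 of them)

giving chain groups C_0 ≅ Z^10, C_1 ≅ Z^30, C_2 ≅ Z^20.

∂_1: C_1 → C_0 is given by ∂[p,q] = [q] − [p]. For instance
  ∂[1,3] = [3] − [1].
As a 10×30 matrix over Z this has rank 9, with invariant factors (1,1,1,1,1,1,1,1,1).

∂_2: C_2 → C_1 acts by ∂[p,q,r] = [q,r] − [p,r] + [p,q]. For instance
  ∂[7,8,9] = [8,9] − [7,9] + [7,8],
  ∂[1,4,5] = [4,5] − [1,5] + [1,4].
As a 30×20 matrix over Z this has rank 20, with invariant factors (1,1,1,1,1,1,1,1,1,1,1,1,1,1,1,1,1,1,1,2).

From H_k ≅ ker(∂_k) / im(∂_{k+1}) we obtain:

  H_0: rank C_0 − rank ∂_1 = 10 − 9 = 1, and the invariant factors of ∂_1 are all 1, so H_0 = Z.
  H_1: rank ker ∂_1 − rank ∂_2 = (30 − 9) − 20 = 1, and ∂_2 has invariant factor 2 > 1, so H_1 = Z ⊕ Z/2.
  H_2: rank ker ∂_2 − rank ∂_3 = (20 − 20) − 0 = 0, and there is no ∂_3, so H_2 = 0.

H_0 ≅ Z,  H_1 ≅ Z ⊕ Z/2,  H_2 = 0.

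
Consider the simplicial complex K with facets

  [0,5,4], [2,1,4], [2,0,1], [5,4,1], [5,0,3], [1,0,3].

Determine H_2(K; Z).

Order the vertices as 0 < 1 < 2 < 3 < 4 < 5. Listing each simplex with vertices in this order, K has dimension 2 with simplices:

  0-simplices (6): [0], [1], [2], [3], [4], [5]
  1-simplices (12): [0,1], [0,2], [0,3], [0,4], [0,5], [1,2], [1,3], [1,4], [1,5], [2,4], [3,5], [4,5]
  2-simplices (6): [0,1,2], [0,1,3], [0,3,5], [0,4,5], [1,2,4], [1,4,5]

Hence C_0 ≅ Z^6, C_1 ≅ Z^12, C_2 ≅ Z^6.

∂_1: C_1 → C_0 maps an edge to its endpoints' difference, ∂[p,q] = q − p.
The 6×12 boundary matrix has rank 5 and Smith normal form diag(1,1,1,1,1).

Boundary ∂_2: C_2 → C_1 maps a triangle to the signed sum of its edges. For instance
  ∂[1,2,4] = [2,4] − [1,4] + [1,2],
  ∂[0,1,2] = [1,2] − [0,2] + [0,1].
The resulting 12×6 matrix has rank 6, and its Smith normal form has invariant factors (1,1,1,1,1,1).

Reading off H_k = ker ∂_k / im ∂_{k+1}:

  H_2: rank ker ∂_2 − rank ∂_3 = (6 − 6) − 0 = 0, and there is no ∂_3, so H_2 = 0.

H_2 = 0.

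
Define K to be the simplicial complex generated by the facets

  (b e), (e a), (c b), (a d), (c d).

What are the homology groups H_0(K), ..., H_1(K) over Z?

H_0 ≅ Z,  H_1 ≅ Z.

Take the total order a < b < c < d < e on the vertex set. Then K (dimension 1) consists of the simplices:

  0-simplices (5): a, b, c, d, e
  1-simplices (5): ad, ae, bc, be, cd

Hence C_0 ≅ Z^5, C_1 ≅ Z^5.

Boundary ∂_1: C_1 → C_0 is given by ∂[p,q] = [q] − [p].
This gives a 5×5 integer matrix of rank 4; reducing to Smith normal form yields diagonal entries (1,1,1,1).

From H_k ≅ ker(∂_k) / im(∂_{k+1}) we obtain:

  H_0: rank C_0 − rank ∂_1 = 5 − 4 = 1, and the invariant factors of ∂_1 are all 1, so H_0 ≅ Z.
  H_1: rank ker ∂_1 − rank ∂_2 = (5 − 4) − 0 = 1, and there is no ∂_2, so H_1 ≅ Z.

(K is a triangulation of the circle S^1.)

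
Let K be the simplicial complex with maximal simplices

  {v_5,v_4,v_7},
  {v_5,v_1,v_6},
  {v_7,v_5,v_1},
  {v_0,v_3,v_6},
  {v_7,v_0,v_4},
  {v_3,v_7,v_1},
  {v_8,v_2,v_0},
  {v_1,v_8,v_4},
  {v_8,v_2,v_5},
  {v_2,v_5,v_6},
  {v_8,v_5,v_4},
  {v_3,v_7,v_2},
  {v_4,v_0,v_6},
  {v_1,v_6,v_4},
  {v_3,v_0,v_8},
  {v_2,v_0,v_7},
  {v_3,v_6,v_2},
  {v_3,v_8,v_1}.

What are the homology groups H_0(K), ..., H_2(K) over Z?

Take the total order v_0 < v_1 < v_2 < v_3 < v_4 < v_5 < v_6 < v_7 < v_8 on the vertex set. Then K (dimension 2) consists of the simplices:

  0-simplices (9): [v_0], [v_1], [v_2], [v_3], [v_4], [v_5], [v_6], [v_7], [v_8]
  1-simplices (27): (27 of them)
  2-simplices (18): (18 of them)

giving chain groups C_0 ≅ Z^9, C_1 ≅ Z^27, C_2 ≅ Z^18.

Boundary ∂_1: C_1 → C_0 maps an edge to its endpoints' difference, ∂[p,q] = q − p.
As a 9×27 matrix over Z this has rank 8, with invariant factors (1,1,1,1,1,1,1,1).

Boundary ∂_2: C_2 → C_1 maps a triangle to the signed sum of its edges. For instance
  ∂[v_0,v_4,v_7] = [v_4,v_7] − [v_0,v_7] + [v_0,v_4],
  ∂[v_1,v_4,v_8] = [v_4,v_8] − [v_1,v_8] + [v_1,v_4].
The 27×18 boundary matrix has rank 18 and Smith normal form diag(1,1,1,1,1,1,1,1,1,1,1,1,1,1,1,1,1,2).

Computing H_k = (kernel of ∂_k) / (image of ∂_{k+1}):

  H_0: rank C_0 − rank ∂_1 = 9 − 8 = 1, and the invariant factors of ∂_1 are all 1, so H_0 ≅ Z.
  H_1: rank ker ∂_1 − rank ∂_2 = (27 − 8) − 18 = 1, and ∂_2 has invariant factor 2 > 1, so H_1 ≅ Z ⊕ Z_2.
  H_2: rank ker ∂_2 − rank ∂_3 = (18 − 18) − 0 = 0, and there is no ∂_3, so H_2 ≅ 0.

H_0 ≅ Z,  H_1 ≅ Z ⊕ Z_2,  H_2 = 0.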